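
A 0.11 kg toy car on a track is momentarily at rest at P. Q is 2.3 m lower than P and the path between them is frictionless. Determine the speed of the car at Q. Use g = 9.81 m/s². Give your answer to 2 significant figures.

v = 6.7 m/s

Energy conservation between the two points: mgh = ½mv²
The mass cancels from both sides.
v = √(2gh) = √(2 × 9.81 × 2.3) = √45.126 = 6.718 m/s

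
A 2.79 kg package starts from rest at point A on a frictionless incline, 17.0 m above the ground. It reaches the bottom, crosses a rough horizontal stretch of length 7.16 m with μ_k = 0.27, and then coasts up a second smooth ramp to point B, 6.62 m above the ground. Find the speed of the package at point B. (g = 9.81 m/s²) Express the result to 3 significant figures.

Energy at A: mgh₁ = (2.79)(9.81)(17.0) = 465.29 J
Friction loss: W_f = μ_k mg d = 52.91 J
At B: ½mv² + mgh₂ = mgh₁ − W_f
½mv² = 465.29 − 52.91 − 181.19 = 231.19 J
v = √(2 × 231.19/2.79) = 12.87 m/s

v = 12.9 m/s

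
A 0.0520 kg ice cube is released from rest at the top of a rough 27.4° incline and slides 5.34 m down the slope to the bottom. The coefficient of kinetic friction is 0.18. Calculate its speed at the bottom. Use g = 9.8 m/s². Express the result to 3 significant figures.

Taking the bottom as reference, mgh = ½mv² + μ_k N L with h = L sinθ, N = mg cosθ:
mgh = mgL sinθ = (0.0520)(9.8)(5.34)sin27.4° = 1.2523 J
W_f = μ_k mg cosθ · L = (0.18)(0.0520)(9.8)cos27.4°·5.34 = 0.4349 J
½mv² = 1.2523 − 0.4349 = 0.81745 J
v = √(2 × 0.81745/0.0520) = 5.607 m/s

v = 5.61 m/s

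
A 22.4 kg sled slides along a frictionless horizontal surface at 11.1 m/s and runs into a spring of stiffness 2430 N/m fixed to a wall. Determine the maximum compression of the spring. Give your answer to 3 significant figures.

x = 1.07 m

All KE is stored as spring PE at maximum compression: ½mv² = ½kx²
x = v√(m/k) = 11.1 × √(22.4/2430) = 1.066 m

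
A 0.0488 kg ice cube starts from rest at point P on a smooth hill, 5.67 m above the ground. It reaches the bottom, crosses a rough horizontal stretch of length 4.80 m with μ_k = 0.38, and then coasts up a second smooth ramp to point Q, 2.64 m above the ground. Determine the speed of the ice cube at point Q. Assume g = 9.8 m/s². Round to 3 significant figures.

v = 4.86 m/s

Energy at P: mgh₁ = (0.0488)(9.8)(5.67) = 2.7116 J
Friction loss: W_f = μ_k mg d = 0.8723 J
At Q: ½mv² + mgh₂ = mgh₁ − W_f
½mv² = 2.7116 − 0.8723 − 1.2626 = 0.57676 J
v = √(2 × 0.57676/0.0488) = 4.862 m/s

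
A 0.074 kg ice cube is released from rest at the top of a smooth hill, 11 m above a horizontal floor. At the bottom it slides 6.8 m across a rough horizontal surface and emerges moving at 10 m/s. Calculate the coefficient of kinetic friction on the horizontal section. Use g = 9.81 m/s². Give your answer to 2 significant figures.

Energy at the top = energy at the end + work done against friction:
mgh = ½mv² + μ_k m g d
mgh = 7.9853 J; ½mv² = 3.7000 J
W_f = 7.9853 − 3.7000 = 4.285 J
μ_k = W_f/(mg·d) = 4.285/(0.7259 × 6.8) = 0.8681

μ_k = 0.87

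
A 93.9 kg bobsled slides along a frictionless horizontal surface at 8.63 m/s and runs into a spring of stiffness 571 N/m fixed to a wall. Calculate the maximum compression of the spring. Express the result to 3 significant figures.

x = 3.50 m

All KE is stored as spring PE at maximum compression: ½mv² = ½kx²
x = v√(m/k) = 8.63 × √(93.9/571) = 3.500 m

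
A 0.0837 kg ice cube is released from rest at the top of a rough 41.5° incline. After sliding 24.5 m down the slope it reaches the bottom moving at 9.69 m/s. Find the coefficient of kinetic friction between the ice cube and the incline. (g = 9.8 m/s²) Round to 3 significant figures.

mgh = ½mv² + μ_k (mg cosθ) L, with h = L sinθ
mgL sinθ = 13.316 J; ½mv² = 3.9296 J
W_f = 13.316 − 3.9296 = 9.387 J
μ_k = W_f/(mg cosθ · L) = 9.387/(0.6143 × 24.5) = 0.6236

μ_k = 0.624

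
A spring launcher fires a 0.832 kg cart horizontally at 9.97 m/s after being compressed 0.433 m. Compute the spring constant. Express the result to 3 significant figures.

k = 441 N/m

Spring PE at full compression equals KE at release: ½kx² = ½mv²
k = mv²/x² = (0.832)(9.97)²/(0.433)² = 441.1 N/m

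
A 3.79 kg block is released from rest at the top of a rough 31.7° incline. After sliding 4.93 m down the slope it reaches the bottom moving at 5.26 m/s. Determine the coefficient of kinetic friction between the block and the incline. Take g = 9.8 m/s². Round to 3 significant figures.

μ_k = 0.281

The energy dissipated by friction is the PE lost minus the KE gained:
mgL sinθ = 96.219 J; ½mv² = 52.430 J
W_f = 96.219 − 52.430 = 43.79 J
μ_k = W_f/(mg cosθ · L) = 43.79/(31.60 × 4.93) = 0.2811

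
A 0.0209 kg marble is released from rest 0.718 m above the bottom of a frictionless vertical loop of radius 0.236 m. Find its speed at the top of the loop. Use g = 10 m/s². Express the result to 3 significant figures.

v = 2.22 m/s

Energy conservation: mgh = ½mv_top² + mg(2r)
v_top² = 2g(h − 2r) = 2(10)(0.718 − 0.4720) = 4.920
v_top = 2.218 m/s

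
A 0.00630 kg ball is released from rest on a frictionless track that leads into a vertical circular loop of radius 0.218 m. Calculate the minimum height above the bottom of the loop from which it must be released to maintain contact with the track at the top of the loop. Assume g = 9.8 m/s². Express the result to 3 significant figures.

At the top, for minimum speed gravity alone supplies the centripetal force: mg = mv_top²/r ⇒ v_top² = gr = 2.136 m²/s²
Energy conservation from release height h to the top (height 2r): mgh = ½mv_top² + mg(2r)
h = v_top²/(2g) + 2r = r/2 + 2r = 5r/2 = 0.5450 m

h = 0.545 m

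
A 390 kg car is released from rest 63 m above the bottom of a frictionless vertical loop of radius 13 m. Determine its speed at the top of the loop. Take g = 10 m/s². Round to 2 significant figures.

Energy conservation: mgh = ½mv_top² + mg(2r)
v_top² = 2g(h − 2r) = 2(10)(63 − 26.00) = 740.0
v_top = 27.20 m/s

v = 27 m/s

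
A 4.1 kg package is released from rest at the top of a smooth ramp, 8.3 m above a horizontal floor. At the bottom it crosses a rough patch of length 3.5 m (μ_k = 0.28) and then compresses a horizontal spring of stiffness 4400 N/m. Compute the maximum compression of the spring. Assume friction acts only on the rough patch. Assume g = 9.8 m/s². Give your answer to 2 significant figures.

Initial energy: E₁ = mgh = (4.1)(9.8)(8.3) = 333.49 J
Friction removes W_f = μ_k mg d = (0.28)(4.1)(9.8)(3.5) = 39.38 J
Energy reaching the spring: E = 333.49 − 39.38 = 294.12 J
At max compression ½kx² = E ⇒ x = √(2E/k) = √(2 × 294.12/4400) = 0.3656 m

x = 0.37 m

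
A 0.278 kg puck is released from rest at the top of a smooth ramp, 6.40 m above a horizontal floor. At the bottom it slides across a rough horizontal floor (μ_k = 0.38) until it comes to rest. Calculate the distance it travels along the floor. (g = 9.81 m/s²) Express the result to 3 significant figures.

Energy bookkeeping (friction removes W_f = μ_k N d):
At rest all PE has been dissipated by friction: mgh = μ_k m g d
d = h/μ_k = 6.40/0.38 = 16.84 m

d = 16.8 m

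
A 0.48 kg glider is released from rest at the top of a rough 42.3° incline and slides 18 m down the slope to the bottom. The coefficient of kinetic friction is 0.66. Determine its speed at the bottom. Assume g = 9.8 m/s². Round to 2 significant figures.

v = 8.1 m/s

Taking the bottom as reference, mgh = ½mv² + μ_k N L with h = L sinθ, N = mg cosθ:
mgh = mgL sinθ = (0.48)(9.8)(18)sin42.3° = 56.985 J
W_f = μ_k mg cosθ · L = (0.66)(0.48)(9.8)cos42.3°·18 = 41.33 J
½mv² = 56.985 − 41.33 = 15.652 J
v = √(2 × 15.652/0.48) = 8.076 m/s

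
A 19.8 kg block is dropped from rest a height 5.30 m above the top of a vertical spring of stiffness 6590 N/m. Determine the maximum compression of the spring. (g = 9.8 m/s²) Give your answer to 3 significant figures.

x = 0.589 m

Let x be the compression. The total drop is H + x, and the block is instantaneously at rest at max compression, so energy conservation gives:
mg(H + x) = ½kx²
½(6590)x² − (19.8)(9.8)x − (19.8)(9.8)(5.30) = 0
3295x² − 194.0x − 1028 = 0
x = [194.0 + √(37652 + 1.3554e+07)]/(2 × 3295) = 0.5889 m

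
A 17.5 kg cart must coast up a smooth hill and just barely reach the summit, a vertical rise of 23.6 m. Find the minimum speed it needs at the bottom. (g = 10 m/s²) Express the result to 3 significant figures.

At the top it is momentarily at rest, so all KE converts to PE: ½mv² = mgh
v = √(2gh) = √(2 × 10 × 23.6) = 21.73 m/s

v = 21.7 m/s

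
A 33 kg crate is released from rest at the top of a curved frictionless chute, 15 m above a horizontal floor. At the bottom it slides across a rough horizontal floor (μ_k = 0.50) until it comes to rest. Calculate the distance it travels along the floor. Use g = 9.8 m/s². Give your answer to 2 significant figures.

d = 30 m

Energy at the top = energy at the end + work done against friction:
At rest all PE has been dissipated by friction: mgh = μ_k m g d
d = h/μ_k = 15/0.50 = 30.00 m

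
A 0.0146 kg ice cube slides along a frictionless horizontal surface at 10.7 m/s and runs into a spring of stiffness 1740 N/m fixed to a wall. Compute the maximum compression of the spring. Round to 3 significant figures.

Conservation of energy between contact and max compression: ½mv² = ½kx²
x = v√(m/k) = 10.7 × √(0.0146/1740) = 0.03099 m

x = 0.0310 m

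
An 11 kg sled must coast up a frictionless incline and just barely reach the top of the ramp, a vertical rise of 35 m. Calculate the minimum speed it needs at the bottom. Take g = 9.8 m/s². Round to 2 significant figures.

At the top it is momentarily at rest, so all KE converts to PE: ½mv² = mgh
v = √(2gh) = √(2 × 9.8 × 35) = 26.19 m/s

v = 26 m/s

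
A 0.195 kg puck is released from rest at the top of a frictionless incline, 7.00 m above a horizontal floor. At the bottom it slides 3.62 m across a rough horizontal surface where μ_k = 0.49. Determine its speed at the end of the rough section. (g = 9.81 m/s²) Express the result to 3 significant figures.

v = 10.1 m/s

Energy bookkeeping (friction removes W_f = μ_k N d):
mgh = ½mv² + μ_k m g d
W_f = μ_k mg d = (0.49)(0.195)(9.81)(3.62) = 3.393 J
½mv² = mgh − W_f = 13.391 − 3.393 = 9.9975 J
v = √(2 × 9.9975/0.195) = 10.13 m/s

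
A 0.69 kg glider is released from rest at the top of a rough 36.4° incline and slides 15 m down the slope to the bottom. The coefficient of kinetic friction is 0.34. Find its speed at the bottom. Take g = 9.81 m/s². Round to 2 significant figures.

Energy: mgh = ½mv² + W_f, with h = L sinθ and W_f = μ_k (mg cosθ) L
mgh = mgL sinθ = (0.69)(9.81)(15)sin36.4° = 60.252 J
W_f = μ_k mg cosθ · L = (0.34)(0.69)(9.81)cos36.4°·15 = 27.79 J
½mv² = 60.252 − 27.79 = 32.466 J
v = √(2 × 32.466/0.69) = 9.701 m/s

v = 9.7 m/s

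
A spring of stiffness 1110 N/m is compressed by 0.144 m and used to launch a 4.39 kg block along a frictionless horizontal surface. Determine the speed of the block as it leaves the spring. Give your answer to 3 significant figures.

Spring PE converts entirely to kinetic energy: ½kx² = ½mv²
v = x√(k/m) = 0.144 × √(1110/4.39) = 2.290 m/s

v = 2.29 m/s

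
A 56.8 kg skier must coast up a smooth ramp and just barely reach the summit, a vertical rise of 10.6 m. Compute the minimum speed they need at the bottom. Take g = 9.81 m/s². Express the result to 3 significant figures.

At the top they are momentarily at rest, so all KE converts to PE: ½mv² = mgh
v = √(2gh) = √(2 × 9.81 × 10.6) = 14.42 m/s

v = 14.4 m/s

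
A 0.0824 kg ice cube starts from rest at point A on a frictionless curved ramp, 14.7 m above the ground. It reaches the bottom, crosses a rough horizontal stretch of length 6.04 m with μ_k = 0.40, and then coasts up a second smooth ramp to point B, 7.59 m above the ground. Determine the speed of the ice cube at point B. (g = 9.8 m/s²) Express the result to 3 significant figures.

Energy at A: mgh₁ = (0.0824)(9.8)(14.7) = 11.871 J
Friction loss: W_f = μ_k mg d = 1.951 J
At B: ½mv² + mgh₂ = mgh₁ − W_f
½mv² = 11.871 − 1.951 − 6.1291 = 3.7905 J
v = √(2 × 3.7905/0.0824) = 9.592 m/s

v = 9.59 m/s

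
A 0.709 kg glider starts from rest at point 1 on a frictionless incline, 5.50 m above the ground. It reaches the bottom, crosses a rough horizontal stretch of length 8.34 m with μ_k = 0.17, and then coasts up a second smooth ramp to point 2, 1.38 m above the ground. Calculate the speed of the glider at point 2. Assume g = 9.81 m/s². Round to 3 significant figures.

v = 7.28 m/s

Energy at 1: mgh₁ = (0.709)(9.81)(5.50) = 38.254 J
Friction loss: W_f = μ_k mg d = 9.861 J
At 2: ½mv² + mgh₂ = mgh₁ − W_f
½mv² = 38.254 − 9.861 − 9.5983 = 18.795 J
v = √(2 × 18.795/0.709) = 7.281 m/s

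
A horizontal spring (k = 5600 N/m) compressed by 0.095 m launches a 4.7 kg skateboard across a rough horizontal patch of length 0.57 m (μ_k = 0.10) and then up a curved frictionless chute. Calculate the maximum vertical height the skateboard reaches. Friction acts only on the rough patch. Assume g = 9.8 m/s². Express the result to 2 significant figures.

h = 0.49 m

Spring energy: E₀ = ½kx² = ½(5600)(0.095)² = 25.270 J
Friction: W_f = μ_k mg d = (0.10)(4.7)(9.8)(0.57) = 2.625 J
Energy at base of ramp: E = 25.270 − 2.625 = 22.645 J
At max height all remaining energy is PE: mgh = E ⇒ h = E/(mg) = 22.645/(4.7 × 9.8) = 0.4916 m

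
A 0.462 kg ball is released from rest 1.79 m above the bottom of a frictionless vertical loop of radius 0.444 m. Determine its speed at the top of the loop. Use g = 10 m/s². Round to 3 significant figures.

Energy conservation: mgh = ½mv_top² + mg(2r)
v_top² = 2g(h − 2r) = 2(10)(1.79 − 0.8880) = 18.04
v_top = 4.247 m/s

v = 4.25 m/s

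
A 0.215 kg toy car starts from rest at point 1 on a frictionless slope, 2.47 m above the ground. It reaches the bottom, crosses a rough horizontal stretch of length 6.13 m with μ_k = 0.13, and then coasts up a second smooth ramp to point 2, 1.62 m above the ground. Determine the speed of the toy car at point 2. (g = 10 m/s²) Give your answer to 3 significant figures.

Energy at 1: mgh₁ = (0.215)(10)(2.47) = 5.3105 J
Friction loss: W_f = μ_k mg d = 1.713 J
At 2: ½mv² + mgh₂ = mgh₁ − W_f
½mv² = 5.3105 − 1.713 − 3.4830 = 0.11416 J
v = √(2 × 0.11416/0.215) = 1.031 m/s

v = 1.03 m/s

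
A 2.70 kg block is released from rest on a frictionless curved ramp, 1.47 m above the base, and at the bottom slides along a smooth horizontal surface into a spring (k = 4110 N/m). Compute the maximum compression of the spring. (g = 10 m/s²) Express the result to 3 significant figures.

Gravitational PE at the top equals spring PE at max compression: mgh = ½kx²
x = √(2mgh/k) = √(2 × 2.70 × 10 × 1.47 / 4110) = 0.1390 m

x = 0.139 m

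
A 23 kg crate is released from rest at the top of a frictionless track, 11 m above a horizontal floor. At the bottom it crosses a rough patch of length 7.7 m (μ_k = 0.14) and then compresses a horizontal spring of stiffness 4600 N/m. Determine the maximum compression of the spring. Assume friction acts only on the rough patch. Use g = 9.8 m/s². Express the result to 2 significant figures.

x = 0.99 m

Initial energy: E₁ = mgh = (23)(9.8)(11) = 2479.4 J
Friction removes W_f = μ_k mg d = (0.14)(23)(9.8)(7.7) = 243.0 J
Energy reaching the spring: E = 2479.4 − 243.0 = 2236.4 J
At max compression ½kx² = E ⇒ x = √(2E/k) = √(2 × 2236.4/4600) = 0.9861 m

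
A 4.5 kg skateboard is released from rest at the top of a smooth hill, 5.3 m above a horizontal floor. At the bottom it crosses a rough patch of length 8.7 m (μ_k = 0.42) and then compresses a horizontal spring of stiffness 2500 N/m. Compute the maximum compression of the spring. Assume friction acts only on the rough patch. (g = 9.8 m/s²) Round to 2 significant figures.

x = 0.24 m

Initial energy: E₁ = mgh = (4.5)(9.8)(5.3) = 233.73 J
Friction removes W_f = μ_k mg d = (0.42)(4.5)(9.8)(8.7) = 161.1 J
Energy reaching the spring: E = 233.73 − 161.1 = 72.589 J
At max compression ½kx² = E ⇒ x = √(2E/k) = √(2 × 72.589/2500) = 0.2410 m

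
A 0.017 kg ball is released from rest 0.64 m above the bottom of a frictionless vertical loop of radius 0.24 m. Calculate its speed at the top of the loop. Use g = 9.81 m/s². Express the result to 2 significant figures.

v = 1.8 m/s

Energy conservation: mgh = ½mv_top² + mg(2r)
v_top² = 2g(h − 2r) = 2(9.81)(0.64 − 0.4800) = 3.139
v_top = 1.772 m/s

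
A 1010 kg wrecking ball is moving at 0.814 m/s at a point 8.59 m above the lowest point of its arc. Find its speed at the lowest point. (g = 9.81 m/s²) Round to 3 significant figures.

Mechanical energy is conserved (no friction): ½mv₀² + mgh = ½mv²
v² = v₀² + 2gh = (0.814)² + 2(9.81)(8.59) = 169.20
v = √169.20 = 13.01 m/s

v = 13.0 m/s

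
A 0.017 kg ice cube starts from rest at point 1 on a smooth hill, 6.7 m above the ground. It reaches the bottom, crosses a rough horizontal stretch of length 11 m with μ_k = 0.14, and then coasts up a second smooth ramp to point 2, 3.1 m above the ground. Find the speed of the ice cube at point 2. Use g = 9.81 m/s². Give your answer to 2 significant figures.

Energy at 1: mgh₁ = (0.017)(9.81)(6.7) = 1.1174 J
Friction loss: W_f = μ_k mg d = 0.2568 J
At 2: ½mv² + mgh₂ = mgh₁ − W_f
½mv² = 1.1174 − 0.2568 − 0.51699 = 0.34355 J
v = √(2 × 0.34355/0.017) = 6.357 m/s

v = 6.4 m/s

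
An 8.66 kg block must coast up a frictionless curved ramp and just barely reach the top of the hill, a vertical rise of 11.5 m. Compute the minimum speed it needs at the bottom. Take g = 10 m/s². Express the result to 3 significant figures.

v = 15.2 m/s

At the top it is momentarily at rest, so all KE converts to PE: ½mv² = mgh
v = √(2gh) = √(2 × 10 × 11.5) = 15.17 m/s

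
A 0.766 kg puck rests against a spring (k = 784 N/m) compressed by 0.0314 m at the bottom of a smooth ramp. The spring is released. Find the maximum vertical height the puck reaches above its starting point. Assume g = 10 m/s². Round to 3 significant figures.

At maximum height the puck is at rest, so ½kx² = mgh
h = kx²/(2mg) = (784)(0.0314)²/(2 × 0.766 × 10) = 0.05046 m

h = 0.0505 m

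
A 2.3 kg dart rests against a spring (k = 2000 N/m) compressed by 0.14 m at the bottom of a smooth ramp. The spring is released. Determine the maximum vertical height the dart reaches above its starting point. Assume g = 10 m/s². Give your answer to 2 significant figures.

h = 0.85 m

All spring PE becomes gravitational PE at the highest point: ½kx² = mgh
h = kx²/(2mg) = (2000)(0.14)²/(2 × 2.3 × 10) = 0.8522 m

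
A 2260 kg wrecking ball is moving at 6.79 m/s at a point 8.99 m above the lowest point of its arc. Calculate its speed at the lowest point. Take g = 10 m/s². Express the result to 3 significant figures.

v = 15.0 m/s

Mechanical energy is conserved (no friction): ½mv₀² + mgh = ½mv²
The mass cancels from both sides.
v² = v₀² + 2gh = (6.79)² + 2(10)(8.99) = 225.90
v = √225.90 = 15.03 m/s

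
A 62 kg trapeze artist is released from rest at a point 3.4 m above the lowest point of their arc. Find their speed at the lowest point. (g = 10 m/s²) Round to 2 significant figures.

Equating total energy at the two states: mgh = ½mv²
v = √(2gh) = √(2 × 10 × 3.4) = √68.000 = 8.246 m/s

v = 8.2 m/s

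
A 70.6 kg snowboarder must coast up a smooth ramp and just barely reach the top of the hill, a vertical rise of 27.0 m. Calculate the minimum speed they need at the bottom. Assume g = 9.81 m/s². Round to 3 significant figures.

At the top they are momentarily at rest, so all KE converts to PE: ½mv² = mgh
v = √(2gh) = √(2 × 9.81 × 27.0) = 23.02 m/s

v = 23.0 m/s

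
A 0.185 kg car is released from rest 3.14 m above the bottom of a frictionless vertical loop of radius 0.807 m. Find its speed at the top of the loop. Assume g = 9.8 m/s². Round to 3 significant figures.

v = 5.47 m/s

Energy conservation: mgh = ½mv_top² + mg(2r)
v_top² = 2g(h − 2r) = 2(9.8)(3.14 − 1.614) = 29.91
v_top = 5.469 m/s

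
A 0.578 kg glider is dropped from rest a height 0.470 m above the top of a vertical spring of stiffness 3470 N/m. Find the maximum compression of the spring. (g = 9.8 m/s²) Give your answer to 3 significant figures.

Let x be the compression. The total drop is H + x, and the glider is instantaneously at rest at max compression, so energy conservation gives:
mg(H + x) = ½kx²
½(3470)x² − (0.578)(9.8)x − (0.578)(9.8)(0.470) = 0
1735x² − 5.664x − 2.662 = 0
x = [5.664 + √(32.09 + 18476)]/(2 × 1735) = 0.04084 m

x = 0.0408 m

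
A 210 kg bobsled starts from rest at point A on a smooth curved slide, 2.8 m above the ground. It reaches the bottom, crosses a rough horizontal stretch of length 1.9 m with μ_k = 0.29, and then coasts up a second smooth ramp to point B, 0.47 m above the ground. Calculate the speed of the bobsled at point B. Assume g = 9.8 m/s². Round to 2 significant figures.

v = 5.9 m/s

Energy at A: mgh₁ = (210)(9.8)(2.8) = 5762.4 J
Friction loss: W_f = μ_k mg d = 1134 J
At B: ½mv² + mgh₂ = mgh₁ − W_f
½mv² = 5762.4 − 1134 − 967.26 = 3661.2 J
v = √(2 × 3661.2/210) = 5.905 m/s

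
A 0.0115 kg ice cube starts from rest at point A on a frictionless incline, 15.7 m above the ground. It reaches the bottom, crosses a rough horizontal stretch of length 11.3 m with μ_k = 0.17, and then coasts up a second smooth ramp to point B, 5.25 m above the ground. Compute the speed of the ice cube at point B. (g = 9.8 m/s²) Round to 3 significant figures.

Energy at A: mgh₁ = (0.0115)(9.8)(15.7) = 1.7694 J
Friction loss: W_f = μ_k mg d = 0.2165 J
At B: ½mv² + mgh₂ = mgh₁ − W_f
½mv² = 1.7694 − 0.2165 − 0.59168 = 0.96122 J
v = √(2 × 0.96122/0.0115) = 12.93 m/s

v = 12.9 m/s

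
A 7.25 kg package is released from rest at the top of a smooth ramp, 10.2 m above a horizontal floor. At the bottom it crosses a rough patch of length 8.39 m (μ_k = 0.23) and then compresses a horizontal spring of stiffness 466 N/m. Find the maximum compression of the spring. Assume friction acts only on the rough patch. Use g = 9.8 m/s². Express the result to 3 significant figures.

Initial energy: E₁ = mgh = (7.25)(9.8)(10.2) = 724.71 J
Friction removes W_f = μ_k mg d = (0.23)(7.25)(9.8)(8.39) = 137.1 J
Energy reaching the spring: E = 724.71 − 137.1 = 587.60 J
At max compression ½kx² = E ⇒ x = √(2E/k) = √(2 × 587.60/466) = 1.588 m

x = 1.59 m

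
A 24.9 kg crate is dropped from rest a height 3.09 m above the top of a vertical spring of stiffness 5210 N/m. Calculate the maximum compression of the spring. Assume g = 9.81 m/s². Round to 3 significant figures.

Let x be the compression. The total drop is H + x, and the crate is instantaneously at rest at max compression, so energy conservation gives:
mg(H + x) = ½kx²
½(5210)x² − (24.9)(9.81)x − (24.9)(9.81)(3.09) = 0
2605x² − 244.3x − 754.8 = 0
x = [244.3 + √(59667 + 7.8649e+06)]/(2 × 2605) = 0.5872 m

x = 0.587 m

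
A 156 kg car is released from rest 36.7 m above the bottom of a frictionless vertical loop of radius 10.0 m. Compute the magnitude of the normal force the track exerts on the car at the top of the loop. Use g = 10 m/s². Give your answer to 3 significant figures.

N = 3650 N

Energy from release to top (height 2r): mgh = ½mv_top² + mg(2r)
v_top² = 2g(h − 2r) = 2(10)(36.7 − 20.00) = 334.00 m²/s²
At the top, both N and weight point toward the centre: N + mg = mv_top²/r
N = m(v_top²/r − g) = 156(334.00/10.0 − 10) = 3650 N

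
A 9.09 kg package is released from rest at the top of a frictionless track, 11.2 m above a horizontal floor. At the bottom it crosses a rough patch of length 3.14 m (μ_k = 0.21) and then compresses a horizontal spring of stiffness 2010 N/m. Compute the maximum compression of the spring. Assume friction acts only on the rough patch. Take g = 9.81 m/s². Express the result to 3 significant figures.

Initial energy: E₁ = mgh = (9.09)(9.81)(11.2) = 998.74 J
Friction removes W_f = μ_k mg d = (0.21)(9.09)(9.81)(3.14) = 58.80 J
Energy reaching the spring: E = 998.74 − 58.80 = 939.94 J
At max compression ½kx² = E ⇒ x = √(2E/k) = √(2 × 939.94/2010) = 0.9671 m

x = 0.967 m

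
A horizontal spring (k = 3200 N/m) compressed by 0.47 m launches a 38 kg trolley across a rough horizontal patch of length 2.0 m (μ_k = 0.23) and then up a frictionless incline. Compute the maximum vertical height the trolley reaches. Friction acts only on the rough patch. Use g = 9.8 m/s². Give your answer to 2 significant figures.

Spring energy: E₀ = ½kx² = ½(3200)(0.47)² = 353.44 J
Friction: W_f = μ_k mg d = (0.23)(38)(9.8)(2.0) = 171.3 J
Energy at base of ramp: E = 353.44 − 171.3 = 182.14 J
At max height all remaining energy is PE: mgh = E ⇒ h = E/(mg) = 182.14/(38 × 9.8) = 0.4891 m

h = 0.49 m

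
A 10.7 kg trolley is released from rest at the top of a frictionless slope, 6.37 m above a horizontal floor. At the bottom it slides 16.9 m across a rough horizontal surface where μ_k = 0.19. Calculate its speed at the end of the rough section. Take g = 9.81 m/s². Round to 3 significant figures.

v = 7.87 m/s

Applying the work–energy principle:
mgh = ½mv² + μ_k m g d
W_f = μ_k mg d = (0.19)(10.7)(9.81)(16.9) = 337.0 J
½mv² = mgh − W_f = 668.64 − 337.0 = 331.59 J
v = √(2 × 331.59/10.7) = 7.873 m/s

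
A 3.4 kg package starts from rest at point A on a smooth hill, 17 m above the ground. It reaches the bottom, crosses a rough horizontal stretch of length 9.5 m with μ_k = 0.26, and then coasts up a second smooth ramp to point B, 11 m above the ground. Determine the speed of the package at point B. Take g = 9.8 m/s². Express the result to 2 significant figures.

Energy at A: mgh₁ = (3.4)(9.8)(17) = 566.44 J
Friction loss: W_f = μ_k mg d = 82.30 J
At B: ½mv² + mgh₂ = mgh₁ − W_f
½mv² = 566.44 − 82.30 − 366.52 = 117.62 J
v = √(2 × 117.62/3.4) = 8.318 m/s

v = 8.3 m/s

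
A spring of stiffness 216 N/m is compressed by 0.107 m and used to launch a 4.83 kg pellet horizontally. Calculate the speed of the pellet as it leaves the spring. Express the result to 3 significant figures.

v = 0.716 m/s

Conservation of energy: ½kx² = ½mv²
v = x√(k/m) = 0.107 × √(216/4.83) = 0.7155 m/s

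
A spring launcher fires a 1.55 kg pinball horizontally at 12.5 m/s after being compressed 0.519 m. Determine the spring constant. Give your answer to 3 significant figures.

½kx² = ½mv²
k = mv²/x² = (1.55)(12.5)²/(0.519)² = 899.1 N/m

k = 899 N/m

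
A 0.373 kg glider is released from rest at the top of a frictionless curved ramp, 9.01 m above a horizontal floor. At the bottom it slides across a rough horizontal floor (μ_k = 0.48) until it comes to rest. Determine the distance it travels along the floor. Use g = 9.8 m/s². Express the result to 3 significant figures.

d = 18.8 m

Energy at the top = energy at the end + work done against friction:
At rest all PE has been dissipated by friction: mgh = μ_k m g d
d = h/μ_k = 9.01/0.48 = 18.77 m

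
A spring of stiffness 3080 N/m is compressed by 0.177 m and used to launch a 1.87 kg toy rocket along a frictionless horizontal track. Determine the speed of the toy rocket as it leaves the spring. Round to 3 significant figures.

The toy rocket leaves the spring when the spring is at natural length, so ½kx² = ½mv²
v = x√(k/m) = 0.177 × √(3080/1.87) = 7.183 m/s

v = 7.18 m/s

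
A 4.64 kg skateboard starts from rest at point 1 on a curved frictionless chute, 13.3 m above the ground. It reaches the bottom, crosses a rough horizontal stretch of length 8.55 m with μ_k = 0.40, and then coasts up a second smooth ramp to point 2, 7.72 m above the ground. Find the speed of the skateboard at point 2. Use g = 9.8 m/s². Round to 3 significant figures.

v = 6.51 m/s

Energy at 1: mgh₁ = (4.64)(9.8)(13.3) = 604.78 J
Friction loss: W_f = μ_k mg d = 155.5 J
At 2: ½mv² + mgh₂ = mgh₁ − W_f
½mv² = 604.78 − 155.5 − 351.04 = 98.220 J
v = √(2 × 98.220/4.64) = 6.507 m/s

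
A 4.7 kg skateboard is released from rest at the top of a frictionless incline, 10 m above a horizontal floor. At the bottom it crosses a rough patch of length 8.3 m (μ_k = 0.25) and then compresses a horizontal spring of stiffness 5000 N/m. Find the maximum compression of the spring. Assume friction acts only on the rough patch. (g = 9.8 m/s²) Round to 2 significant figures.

Initial energy: E₁ = mgh = (4.7)(9.8)(10) = 460.60 J
Friction removes W_f = μ_k mg d = (0.25)(4.7)(9.8)(8.3) = 95.57 J
Energy reaching the spring: E = 460.60 − 95.57 = 365.03 J
At max compression ½kx² = E ⇒ x = √(2E/k) = √(2 × 365.03/5000) = 0.3821 m

x = 0.38 m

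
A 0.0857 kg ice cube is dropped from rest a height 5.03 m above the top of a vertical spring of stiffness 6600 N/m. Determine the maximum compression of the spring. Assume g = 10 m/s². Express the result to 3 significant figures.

x = 0.0363 m

Measuring PE from the top of the relaxed spring, at max compression the cube has dropped H + x with zero KE, so:
mg(H + x) = ½kx²
½(6600)x² − (0.0857)(10)x − (0.0857)(10)(5.03) = 0
3300x² − 0.8570x − 4.311 = 0
x = [0.8570 + √(0.7344 + 56901)]/(2 × 3300) = 0.03627 m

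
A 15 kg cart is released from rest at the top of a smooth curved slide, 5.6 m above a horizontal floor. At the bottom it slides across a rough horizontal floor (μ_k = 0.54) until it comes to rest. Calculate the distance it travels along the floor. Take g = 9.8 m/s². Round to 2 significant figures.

Energy at the top = energy at the end + work done against friction:
At rest all PE has been dissipated by friction: mgh = μ_k m g d
d = h/μ_k = 5.6/0.54 = 10.37 m

d = 10 m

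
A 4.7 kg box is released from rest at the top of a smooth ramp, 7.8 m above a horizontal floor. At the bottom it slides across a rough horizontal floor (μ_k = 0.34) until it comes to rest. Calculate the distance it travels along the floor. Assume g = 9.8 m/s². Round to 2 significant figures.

Energy bookkeeping (friction removes W_f = μ_k N d):
At rest all PE has been dissipated by friction: mgh = μ_k m g d
d = h/μ_k = 7.8/0.34 = 22.94 m

d = 23 m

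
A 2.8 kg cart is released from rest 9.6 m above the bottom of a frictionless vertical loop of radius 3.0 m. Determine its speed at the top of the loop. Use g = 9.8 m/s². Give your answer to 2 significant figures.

Energy conservation: mgh = ½mv_top² + mg(2r)
v_top² = 2g(h − 2r) = 2(9.8)(9.6 − 6.000) = 70.56
v_top = 8.400 m/s

v = 8.4 m/s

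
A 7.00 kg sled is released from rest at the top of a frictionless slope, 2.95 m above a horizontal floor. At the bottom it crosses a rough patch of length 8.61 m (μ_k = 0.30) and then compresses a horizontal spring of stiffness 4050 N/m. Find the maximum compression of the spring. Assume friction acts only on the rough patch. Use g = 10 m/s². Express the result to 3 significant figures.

Initial energy: E₁ = mgh = (7.00)(10)(2.95) = 206.50 J
Friction removes W_f = μ_k mg d = (0.30)(7.00)(10)(8.61) = 180.8 J
Energy reaching the spring: E = 206.50 − 180.8 = 25.690 J
At max compression ½kx² = E ⇒ x = √(2E/k) = √(2 × 25.690/4050) = 0.1126 m

x = 0.113 m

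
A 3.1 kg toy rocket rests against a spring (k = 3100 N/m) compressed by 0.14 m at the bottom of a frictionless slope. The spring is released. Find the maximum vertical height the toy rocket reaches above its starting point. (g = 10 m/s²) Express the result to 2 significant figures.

Energy conservation from release to the highest point: ½kx² = mgh
h = kx²/(2mg) = (3100)(0.14)²/(2 × 3.1 × 10) = 0.9800 m

h = 0.98 m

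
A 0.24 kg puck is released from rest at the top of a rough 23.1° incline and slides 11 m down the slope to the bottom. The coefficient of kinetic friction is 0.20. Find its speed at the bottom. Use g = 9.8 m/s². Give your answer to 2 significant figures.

v = 6.7 m/s

Work–energy: mg(L sinθ) − μ_k(mg cosθ)L = ½mv²
mgh = mgL sinθ = (0.24)(9.8)(11)sin23.1° = 10.151 J
W_f = μ_k mg cosθ · L = (0.20)(0.24)(9.8)cos23.1°·11 = 4.760 J
½mv² = 10.151 − 4.760 = 5.3910 J
v = √(2 × 5.3910/0.24) = 6.703 m/s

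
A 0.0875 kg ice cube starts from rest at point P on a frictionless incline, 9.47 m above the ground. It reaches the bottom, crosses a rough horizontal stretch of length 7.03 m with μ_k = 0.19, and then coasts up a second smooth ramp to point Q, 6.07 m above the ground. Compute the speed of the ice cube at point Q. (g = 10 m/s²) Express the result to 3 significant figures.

v = 6.43 m/s

Energy at P: mgh₁ = (0.0875)(10)(9.47) = 8.2863 J
Friction loss: W_f = μ_k mg d = 1.169 J
At Q: ½mv² + mgh₂ = mgh₁ − W_f
½mv² = 8.2863 − 1.169 − 5.3113 = 1.8063 J
v = √(2 × 1.8063/0.0875) = 6.425 m/s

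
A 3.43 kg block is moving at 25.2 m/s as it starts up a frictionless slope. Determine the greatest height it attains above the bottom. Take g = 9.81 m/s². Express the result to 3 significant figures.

By energy conservation, ½mv² = mgh
h = v²/(2g) = 25.2²/(2 × 9.81) = 32.37 m

h = 32.4 m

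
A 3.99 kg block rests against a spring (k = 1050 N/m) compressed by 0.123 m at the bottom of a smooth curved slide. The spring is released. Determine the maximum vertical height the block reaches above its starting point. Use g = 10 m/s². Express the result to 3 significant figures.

At maximum height the block is at rest, so ½kx² = mgh
h = kx²/(2mg) = (1050)(0.123)²/(2 × 3.99 × 10) = 0.1991 m

h = 0.199 m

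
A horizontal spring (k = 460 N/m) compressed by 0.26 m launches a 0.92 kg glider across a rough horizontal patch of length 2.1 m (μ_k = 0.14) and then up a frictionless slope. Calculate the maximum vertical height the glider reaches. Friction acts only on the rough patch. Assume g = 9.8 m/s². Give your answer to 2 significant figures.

Spring energy: E₀ = ½kx² = ½(460)(0.26)² = 15.548 J
Friction: W_f = μ_k mg d = (0.14)(0.92)(9.8)(2.1) = 2.651 J
Energy at base of ramp: E = 15.548 − 2.651 = 12.897 J
At max height all remaining energy is PE: mgh = E ⇒ h = E/(mg) = 12.897/(0.92 × 9.8) = 1.430 m

h = 1.4 m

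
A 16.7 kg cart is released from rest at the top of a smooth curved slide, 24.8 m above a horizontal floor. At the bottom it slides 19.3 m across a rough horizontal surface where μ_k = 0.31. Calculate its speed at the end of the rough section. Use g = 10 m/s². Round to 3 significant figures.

v = 19.4 m/s

Applying the work–energy principle:
mgh = ½mv² + μ_k m g d
W_f = μ_k mg d = (0.31)(16.7)(10)(19.3) = 999.2 J
½mv² = mgh − W_f = 4141.6 − 999.2 = 3142.4 J
v = √(2 × 3142.4/16.7) = 19.40 m/s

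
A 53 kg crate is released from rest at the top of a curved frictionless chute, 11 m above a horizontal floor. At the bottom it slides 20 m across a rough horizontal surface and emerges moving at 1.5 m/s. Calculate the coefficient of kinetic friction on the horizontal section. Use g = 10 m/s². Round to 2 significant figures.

μ_k = 0.54

Energy bookkeeping (friction removes W_f = μ_k N d):
mgh = ½mv² + μ_k m g d
mgh = 5830.0 J; ½mv² = 59.625 J
W_f = 5830.0 − 59.625 = 5770 J
μ_k = W_f/(mg·d) = 5770/(530.0 × 20) = 0.5444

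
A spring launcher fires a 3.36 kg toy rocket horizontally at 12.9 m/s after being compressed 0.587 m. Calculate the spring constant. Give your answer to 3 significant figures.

k = 1620 N/m

Spring PE at full compression equals KE at release: ½kx² = ½mv²
k = mv²/x² = (3.36)(12.9)²/(0.587)² = 1623 N/m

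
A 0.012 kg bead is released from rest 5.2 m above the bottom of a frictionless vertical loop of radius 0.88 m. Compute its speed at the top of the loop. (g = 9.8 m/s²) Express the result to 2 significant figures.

Energy conservation: mgh = ½mv_top² + mg(2r)
v_top² = 2g(h − 2r) = 2(9.8)(5.2 − 1.760) = 67.42
v_top = 8.211 m/s

v = 8.2 m/s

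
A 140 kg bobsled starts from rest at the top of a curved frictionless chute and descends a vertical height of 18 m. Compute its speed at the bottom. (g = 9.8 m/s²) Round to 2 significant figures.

Mechanical energy is conserved (no friction): mgh = ½mv²
v = √(2gh) = √(2 × 9.8 × 18) = √352.80 = 18.78 m/s

v = 19 m/s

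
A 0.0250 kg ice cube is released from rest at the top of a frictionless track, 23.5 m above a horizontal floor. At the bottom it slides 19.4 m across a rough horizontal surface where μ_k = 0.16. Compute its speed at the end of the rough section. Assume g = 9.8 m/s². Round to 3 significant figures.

v = 20.0 m/s

Energy at the top = energy at the end + work done against friction:
mgh = ½mv² + μ_k m g d
W_f = μ_k mg d = (0.16)(0.0250)(9.8)(19.4) = 0.7605 J
½mv² = mgh − W_f = 5.7575 − 0.7605 = 4.9970 J
v = √(2 × 4.9970/0.0250) = 19.99 m/s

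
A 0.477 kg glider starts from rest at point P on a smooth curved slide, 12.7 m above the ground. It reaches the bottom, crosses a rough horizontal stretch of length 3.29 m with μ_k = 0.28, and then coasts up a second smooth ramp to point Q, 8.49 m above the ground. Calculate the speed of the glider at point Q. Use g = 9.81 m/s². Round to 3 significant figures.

Energy at P: mgh₁ = (0.477)(9.81)(12.7) = 59.428 J
Friction loss: W_f = μ_k mg d = 4.311 J
At Q: ½mv² + mgh₂ = mgh₁ − W_f
½mv² = 59.428 − 4.311 − 39.728 = 15.390 J
v = √(2 × 15.390/0.477) = 8.033 m/s

v = 8.03 m/s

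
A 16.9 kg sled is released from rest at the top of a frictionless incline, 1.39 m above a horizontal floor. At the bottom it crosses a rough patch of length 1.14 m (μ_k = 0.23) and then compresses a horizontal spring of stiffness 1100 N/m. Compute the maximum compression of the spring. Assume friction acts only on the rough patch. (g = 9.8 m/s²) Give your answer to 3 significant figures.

x = 0.583 m

Initial energy: E₁ = mgh = (16.9)(9.8)(1.39) = 230.21 J
Friction removes W_f = μ_k mg d = (0.23)(16.9)(9.8)(1.14) = 43.43 J
Energy reaching the spring: E = 230.21 − 43.43 = 186.79 J
At max compression ½kx² = E ⇒ x = √(2E/k) = √(2 × 186.79/1100) = 0.5828 m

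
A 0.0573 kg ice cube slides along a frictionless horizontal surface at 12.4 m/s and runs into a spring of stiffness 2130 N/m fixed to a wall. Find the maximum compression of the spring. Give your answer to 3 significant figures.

All KE is stored as spring PE at maximum compression: ½mv² = ½kx²
x = v√(m/k) = 12.4 × √(0.0573/2130) = 0.06431 m

x = 0.0643 m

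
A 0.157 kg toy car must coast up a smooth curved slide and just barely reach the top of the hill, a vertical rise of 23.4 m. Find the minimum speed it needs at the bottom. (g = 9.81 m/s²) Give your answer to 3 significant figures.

At the top it is momentarily at rest, so all KE converts to PE: ½mv² = mgh
v = √(2gh) = √(2 × 9.81 × 23.4) = 21.43 m/s

v = 21.4 m/s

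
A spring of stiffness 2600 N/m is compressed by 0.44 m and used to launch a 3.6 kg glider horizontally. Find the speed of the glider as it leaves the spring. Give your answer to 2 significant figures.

Spring PE converts entirely to kinetic energy: ½kx² = ½mv²
v = x√(k/m) = 0.44 × √(2600/3.6) = 11.82 m/s

v = 12 m/s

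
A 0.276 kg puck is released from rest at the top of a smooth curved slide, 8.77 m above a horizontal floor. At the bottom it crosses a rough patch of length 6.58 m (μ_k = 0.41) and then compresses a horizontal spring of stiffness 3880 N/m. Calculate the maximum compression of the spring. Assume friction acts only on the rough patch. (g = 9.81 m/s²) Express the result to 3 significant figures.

Initial energy: E₁ = mgh = (0.276)(9.81)(8.77) = 23.745 J
Friction removes W_f = μ_k mg d = (0.41)(0.276)(9.81)(6.58) = 7.304 J
Energy reaching the spring: E = 23.745 − 7.304 = 16.441 J
At max compression ½kx² = E ⇒ x = √(2E/k) = √(2 × 16.441/3880) = 0.09206 m

x = 0.0921 m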